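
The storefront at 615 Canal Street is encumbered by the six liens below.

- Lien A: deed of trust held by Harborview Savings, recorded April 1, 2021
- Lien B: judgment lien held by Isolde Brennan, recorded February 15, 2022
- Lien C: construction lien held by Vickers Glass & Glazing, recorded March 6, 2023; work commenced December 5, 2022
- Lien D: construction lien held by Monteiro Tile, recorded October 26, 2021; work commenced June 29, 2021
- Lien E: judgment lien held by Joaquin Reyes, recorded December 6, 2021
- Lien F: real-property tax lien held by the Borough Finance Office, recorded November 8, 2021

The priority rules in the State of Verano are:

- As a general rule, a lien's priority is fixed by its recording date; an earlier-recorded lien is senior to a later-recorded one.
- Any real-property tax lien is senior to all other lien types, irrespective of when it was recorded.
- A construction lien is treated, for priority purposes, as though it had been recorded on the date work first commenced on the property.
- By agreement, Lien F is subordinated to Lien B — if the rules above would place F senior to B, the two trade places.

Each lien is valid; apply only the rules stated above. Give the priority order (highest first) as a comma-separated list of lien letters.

B, A, D, E, F, C

Effective dates after the stated exceptions: C's effective date is December 5, 2022, when work began; D relates back to June 29, 2021 (work commenced).
As a real-property tax lien, F is senior to every other lien.
Ordering the rest by effective date: A (April 1, 2021), D (June 29, 2021), E (December 6, 2021), B (February 15, 2022), C (December 5, 2022).
F would otherwise be senior to B, so under the subordination agreement F and B exchange positions.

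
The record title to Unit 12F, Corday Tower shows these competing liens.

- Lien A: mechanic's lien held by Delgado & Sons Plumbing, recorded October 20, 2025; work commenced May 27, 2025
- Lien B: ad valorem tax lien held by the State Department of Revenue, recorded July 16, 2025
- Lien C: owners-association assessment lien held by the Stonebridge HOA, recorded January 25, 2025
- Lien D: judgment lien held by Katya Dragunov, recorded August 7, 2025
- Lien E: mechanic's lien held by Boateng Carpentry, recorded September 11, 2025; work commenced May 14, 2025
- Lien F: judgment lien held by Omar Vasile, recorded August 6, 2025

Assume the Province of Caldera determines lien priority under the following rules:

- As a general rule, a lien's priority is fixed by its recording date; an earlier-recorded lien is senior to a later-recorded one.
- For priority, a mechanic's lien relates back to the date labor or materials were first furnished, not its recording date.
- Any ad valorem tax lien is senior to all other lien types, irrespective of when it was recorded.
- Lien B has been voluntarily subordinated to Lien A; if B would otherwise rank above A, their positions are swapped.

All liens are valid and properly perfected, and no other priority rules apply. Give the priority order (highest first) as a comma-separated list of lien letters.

First, effective dates: A relates back to May 27, 2025 (work commenced); E is treated as recorded May 14, 2025, the work-commencement date.
As an ad valorem tax lien, B is senior to every other lien.
Remaining liens by effective date: C (January 25, 2025), E (May 14, 2025), A (May 27, 2025), F (August 6, 2025), D (August 7, 2025).
The subordination applies — B was senior to A — so B and A swap.

A, C, E, B, F, D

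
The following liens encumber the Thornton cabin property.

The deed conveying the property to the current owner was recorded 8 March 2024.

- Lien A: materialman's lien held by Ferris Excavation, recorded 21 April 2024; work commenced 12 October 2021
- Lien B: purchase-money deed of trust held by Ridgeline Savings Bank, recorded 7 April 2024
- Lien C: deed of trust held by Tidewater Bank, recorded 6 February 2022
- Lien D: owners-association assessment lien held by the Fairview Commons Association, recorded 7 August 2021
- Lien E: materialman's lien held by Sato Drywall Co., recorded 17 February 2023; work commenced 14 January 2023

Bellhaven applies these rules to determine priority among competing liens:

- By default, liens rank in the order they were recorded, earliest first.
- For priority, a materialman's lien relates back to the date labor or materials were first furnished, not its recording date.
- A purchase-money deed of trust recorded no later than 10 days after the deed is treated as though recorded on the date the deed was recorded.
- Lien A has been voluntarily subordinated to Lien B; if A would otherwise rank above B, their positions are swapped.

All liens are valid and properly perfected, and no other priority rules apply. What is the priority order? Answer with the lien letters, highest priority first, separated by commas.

D, B, C, E, A

First, effective dates: A relates back to 12 October 2021 (work commenced); B was recorded 30 days after the deed — beyond 10 days — so no relation-back applies; E is treated as recorded 14 January 2023, the work-commencement date.
By effective date: D (7 August 2021), A (12 October 2021), C (6 February 2022), E (14 January 2023), B (7 April 2024).
Because A would otherwise rank above B, the subordination swaps them.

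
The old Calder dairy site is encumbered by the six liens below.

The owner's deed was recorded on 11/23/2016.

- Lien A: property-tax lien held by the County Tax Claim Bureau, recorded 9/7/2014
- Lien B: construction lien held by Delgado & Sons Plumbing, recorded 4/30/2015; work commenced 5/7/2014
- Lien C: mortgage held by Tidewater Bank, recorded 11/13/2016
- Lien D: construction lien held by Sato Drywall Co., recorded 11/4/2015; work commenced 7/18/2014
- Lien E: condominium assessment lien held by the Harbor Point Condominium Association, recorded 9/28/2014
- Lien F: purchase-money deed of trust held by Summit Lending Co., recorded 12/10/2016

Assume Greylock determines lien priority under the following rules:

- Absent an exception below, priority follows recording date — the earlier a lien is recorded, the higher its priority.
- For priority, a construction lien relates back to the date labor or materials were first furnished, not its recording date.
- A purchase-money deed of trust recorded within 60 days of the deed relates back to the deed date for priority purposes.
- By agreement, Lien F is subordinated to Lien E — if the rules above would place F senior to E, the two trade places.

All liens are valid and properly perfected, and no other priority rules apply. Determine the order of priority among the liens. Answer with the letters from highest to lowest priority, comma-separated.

Effective dates: B's effective date is 5/7/2014, when work began; D relates back to 7/18/2014 (work commenced); F relates back to the deed date 11/23/2016.
Ordering by effective date: B (5/7/2014), D (7/18/2014), A (9/7/2014), E (9/28/2014), C (11/13/2016), F (11/23/2016).
Since F is not senior to E, the subordination leaves the order unchanged.

B, D, A, E, C, F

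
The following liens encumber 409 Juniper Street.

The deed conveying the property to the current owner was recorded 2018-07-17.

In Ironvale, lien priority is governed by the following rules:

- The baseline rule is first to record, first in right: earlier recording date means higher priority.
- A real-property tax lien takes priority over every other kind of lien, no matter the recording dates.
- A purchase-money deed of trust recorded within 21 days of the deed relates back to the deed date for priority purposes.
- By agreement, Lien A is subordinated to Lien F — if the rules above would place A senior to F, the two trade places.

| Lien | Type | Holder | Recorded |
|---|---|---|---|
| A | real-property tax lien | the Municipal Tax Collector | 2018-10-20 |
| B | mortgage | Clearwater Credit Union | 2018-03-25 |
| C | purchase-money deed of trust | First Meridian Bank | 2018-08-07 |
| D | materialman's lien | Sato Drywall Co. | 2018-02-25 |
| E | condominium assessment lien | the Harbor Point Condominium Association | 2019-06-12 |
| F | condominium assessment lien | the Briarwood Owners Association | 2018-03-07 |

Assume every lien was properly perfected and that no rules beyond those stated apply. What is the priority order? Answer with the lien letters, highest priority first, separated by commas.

F, D, A, B, C, E

First, effective dates: C relates back to the deed date 2018-07-17.
A, as a real-property tax lien, has superpriority and ranks first.
Among the remaining liens, by effective date: D (2018-02-25), F (2018-03-07), B (2018-03-25), C (2018-07-17), E (2019-06-12).
Because A would otherwise rank above F, the subordination swaps them.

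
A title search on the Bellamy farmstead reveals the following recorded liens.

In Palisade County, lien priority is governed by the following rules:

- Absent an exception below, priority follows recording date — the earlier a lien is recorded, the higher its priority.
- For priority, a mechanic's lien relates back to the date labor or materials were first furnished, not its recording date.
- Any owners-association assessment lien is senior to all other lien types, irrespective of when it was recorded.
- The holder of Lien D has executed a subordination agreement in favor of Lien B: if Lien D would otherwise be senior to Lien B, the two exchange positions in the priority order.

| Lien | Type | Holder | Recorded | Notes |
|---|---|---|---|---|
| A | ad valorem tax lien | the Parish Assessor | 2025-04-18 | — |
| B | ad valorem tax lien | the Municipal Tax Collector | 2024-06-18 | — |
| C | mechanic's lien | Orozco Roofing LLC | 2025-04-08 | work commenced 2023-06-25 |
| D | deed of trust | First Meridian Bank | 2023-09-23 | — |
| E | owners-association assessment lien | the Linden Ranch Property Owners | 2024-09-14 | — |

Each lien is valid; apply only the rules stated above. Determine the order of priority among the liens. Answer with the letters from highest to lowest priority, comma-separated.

E, C, B, D, A

Adjusting effective dates: C's effective date is 2023-06-25, when work began.
E is an owners-association assessment lien, so it outranks all other liens regardless of date.
Among the remaining liens, by effective date: C (2023-06-25), D (2023-09-23), B (2024-06-18), A (2025-04-18).
The subordination applies — D was senior to B — so D and B swap.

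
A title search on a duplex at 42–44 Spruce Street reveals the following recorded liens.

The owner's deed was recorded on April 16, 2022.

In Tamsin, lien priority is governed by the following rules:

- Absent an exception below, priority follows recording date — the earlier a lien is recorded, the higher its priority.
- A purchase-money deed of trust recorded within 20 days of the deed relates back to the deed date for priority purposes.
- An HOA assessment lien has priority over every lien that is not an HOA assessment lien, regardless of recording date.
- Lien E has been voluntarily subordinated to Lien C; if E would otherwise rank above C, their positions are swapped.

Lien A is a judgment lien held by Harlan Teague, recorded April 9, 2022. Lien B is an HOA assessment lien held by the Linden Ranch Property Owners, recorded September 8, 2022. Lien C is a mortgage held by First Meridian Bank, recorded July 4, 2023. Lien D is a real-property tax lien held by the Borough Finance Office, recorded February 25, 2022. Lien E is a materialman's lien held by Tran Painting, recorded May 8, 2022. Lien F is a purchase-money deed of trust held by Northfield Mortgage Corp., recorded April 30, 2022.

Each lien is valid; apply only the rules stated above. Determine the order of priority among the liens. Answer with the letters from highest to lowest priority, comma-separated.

B, D, A, F, C, E

Effective dates after the stated exceptions: F relates back to the deed date April 16, 2022.
B is an HOA assessment lien, so it outranks all other liens regardless of date.
Remaining liens by effective date: D (February 25, 2022), A (April 9, 2022), F (April 16, 2022), E (May 8, 2022), C (July 4, 2023).
Because E would otherwise rank above C, the subordination swaps them.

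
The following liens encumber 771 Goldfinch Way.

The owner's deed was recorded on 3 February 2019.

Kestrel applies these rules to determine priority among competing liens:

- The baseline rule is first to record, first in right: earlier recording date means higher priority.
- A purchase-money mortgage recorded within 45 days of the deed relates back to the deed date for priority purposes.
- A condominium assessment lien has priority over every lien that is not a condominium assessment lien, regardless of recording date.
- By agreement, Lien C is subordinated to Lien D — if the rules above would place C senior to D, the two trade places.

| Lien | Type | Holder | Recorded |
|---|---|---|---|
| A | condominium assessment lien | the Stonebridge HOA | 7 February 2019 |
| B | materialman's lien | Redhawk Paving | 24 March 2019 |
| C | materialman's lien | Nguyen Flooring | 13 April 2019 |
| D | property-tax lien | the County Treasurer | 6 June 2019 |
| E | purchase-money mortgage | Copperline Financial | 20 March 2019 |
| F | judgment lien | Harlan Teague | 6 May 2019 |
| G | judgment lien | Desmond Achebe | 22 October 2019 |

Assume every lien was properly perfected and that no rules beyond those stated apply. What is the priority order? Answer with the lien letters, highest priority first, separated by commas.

Effective dates: E was recorded within the 45-day window, so its effective date is the deed date 3 February 2019.
A is a condominium assessment lien and takes priority over every other lien.
Ordering the rest by effective date: E (3 February 2019), B (24 March 2019), C (13 April 2019), F (6 May 2019), D (6 June 2019), G (22 October 2019).
C would otherwise be senior to D, so under the subordination agreement C and D exchange positions.

A, E, B, D, F, C, G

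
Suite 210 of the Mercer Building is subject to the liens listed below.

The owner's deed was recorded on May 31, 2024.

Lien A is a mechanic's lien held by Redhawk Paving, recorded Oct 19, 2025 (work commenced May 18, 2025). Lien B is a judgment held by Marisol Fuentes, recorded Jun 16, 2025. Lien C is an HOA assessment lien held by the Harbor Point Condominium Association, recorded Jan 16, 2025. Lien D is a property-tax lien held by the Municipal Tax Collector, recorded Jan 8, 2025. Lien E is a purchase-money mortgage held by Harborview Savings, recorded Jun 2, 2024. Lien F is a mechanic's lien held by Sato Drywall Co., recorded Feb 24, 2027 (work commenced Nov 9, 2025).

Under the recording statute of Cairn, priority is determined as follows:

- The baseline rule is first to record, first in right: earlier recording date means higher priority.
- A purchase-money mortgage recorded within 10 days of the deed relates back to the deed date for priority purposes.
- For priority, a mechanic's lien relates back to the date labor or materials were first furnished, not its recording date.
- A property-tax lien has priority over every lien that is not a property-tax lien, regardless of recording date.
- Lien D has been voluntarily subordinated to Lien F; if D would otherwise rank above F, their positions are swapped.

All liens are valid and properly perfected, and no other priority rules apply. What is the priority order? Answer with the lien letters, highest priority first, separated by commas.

F, E, C, A, B, D

Effective dates: A is treated as recorded May 18, 2025, the work-commencement date; E's effective date is the deed date, May 31, 2024; F's effective date is Nov 9, 2025, when work began.
As a property-tax lien, D is senior to every other lien.
The other liens, earliest effective date first: E (May 31, 2024), C (Jan 16, 2025), A (May 18, 2025), B (Jun 16, 2025), F (Nov 9, 2025).
Because D would otherwise rank above F, the subordination swaps them.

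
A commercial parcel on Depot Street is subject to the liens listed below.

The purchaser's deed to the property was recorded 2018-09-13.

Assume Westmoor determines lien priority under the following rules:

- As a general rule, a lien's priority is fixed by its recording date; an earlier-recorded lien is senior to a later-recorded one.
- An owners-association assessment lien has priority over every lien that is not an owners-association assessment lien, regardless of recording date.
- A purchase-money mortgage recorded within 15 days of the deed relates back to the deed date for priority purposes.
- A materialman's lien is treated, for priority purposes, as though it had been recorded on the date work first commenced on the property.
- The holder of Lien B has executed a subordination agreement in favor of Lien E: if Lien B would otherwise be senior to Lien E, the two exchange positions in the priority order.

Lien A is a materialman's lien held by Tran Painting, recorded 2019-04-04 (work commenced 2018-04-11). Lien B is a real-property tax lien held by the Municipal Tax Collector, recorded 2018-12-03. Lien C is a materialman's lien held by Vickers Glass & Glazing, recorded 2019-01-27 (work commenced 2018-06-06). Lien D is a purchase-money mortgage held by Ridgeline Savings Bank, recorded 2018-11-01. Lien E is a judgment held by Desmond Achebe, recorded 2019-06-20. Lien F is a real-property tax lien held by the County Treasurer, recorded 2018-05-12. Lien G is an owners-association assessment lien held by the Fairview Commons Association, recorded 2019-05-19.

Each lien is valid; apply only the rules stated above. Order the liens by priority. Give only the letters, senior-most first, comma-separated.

First, effective dates: A is treated as recorded 2018-04-11, the work-commencement date; C relates back to 2018-06-06 (work commenced); D was recorded 49 days after the deed — beyond 15 days — so no relation-back applies.
As an owners-association assessment lien, G is senior to every other lien.
The other liens, earliest effective date first: A (2018-04-11), F (2018-05-12), C (2018-06-06), D (2018-11-01), B (2018-12-03), E (2019-06-20).
B is senior to E before the subordination, so the two trade places.

G, A, F, C, D, E, B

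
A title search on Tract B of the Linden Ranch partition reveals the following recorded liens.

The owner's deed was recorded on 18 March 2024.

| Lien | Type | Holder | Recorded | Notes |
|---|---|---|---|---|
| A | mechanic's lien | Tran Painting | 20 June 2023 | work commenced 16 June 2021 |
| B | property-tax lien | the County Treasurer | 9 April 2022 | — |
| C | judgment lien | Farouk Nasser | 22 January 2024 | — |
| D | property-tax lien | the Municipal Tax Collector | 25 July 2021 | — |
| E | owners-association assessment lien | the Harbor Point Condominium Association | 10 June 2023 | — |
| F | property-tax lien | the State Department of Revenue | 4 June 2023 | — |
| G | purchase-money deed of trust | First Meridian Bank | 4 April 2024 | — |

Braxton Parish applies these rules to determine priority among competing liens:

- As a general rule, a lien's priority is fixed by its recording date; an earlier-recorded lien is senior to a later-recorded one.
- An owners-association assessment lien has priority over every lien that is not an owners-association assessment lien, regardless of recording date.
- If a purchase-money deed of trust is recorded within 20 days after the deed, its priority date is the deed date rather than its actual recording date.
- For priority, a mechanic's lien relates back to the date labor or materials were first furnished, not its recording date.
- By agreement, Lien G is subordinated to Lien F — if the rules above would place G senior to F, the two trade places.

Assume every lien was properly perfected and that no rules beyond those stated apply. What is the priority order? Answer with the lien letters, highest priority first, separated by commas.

E, A, D, B, F, C, G

First, effective dates: A's effective date is 16 June 2021, when work began; G relates back to the deed date 18 March 2024.
E, as an owners-association assessment lien, has superpriority and ranks first.
Remaining liens by effective date: A (16 June 2021), D (25 July 2021), B (9 April 2022), F (4 June 2023), C (22 January 2024), G (18 March 2024).
G already ranks below F; the subordination has no effect.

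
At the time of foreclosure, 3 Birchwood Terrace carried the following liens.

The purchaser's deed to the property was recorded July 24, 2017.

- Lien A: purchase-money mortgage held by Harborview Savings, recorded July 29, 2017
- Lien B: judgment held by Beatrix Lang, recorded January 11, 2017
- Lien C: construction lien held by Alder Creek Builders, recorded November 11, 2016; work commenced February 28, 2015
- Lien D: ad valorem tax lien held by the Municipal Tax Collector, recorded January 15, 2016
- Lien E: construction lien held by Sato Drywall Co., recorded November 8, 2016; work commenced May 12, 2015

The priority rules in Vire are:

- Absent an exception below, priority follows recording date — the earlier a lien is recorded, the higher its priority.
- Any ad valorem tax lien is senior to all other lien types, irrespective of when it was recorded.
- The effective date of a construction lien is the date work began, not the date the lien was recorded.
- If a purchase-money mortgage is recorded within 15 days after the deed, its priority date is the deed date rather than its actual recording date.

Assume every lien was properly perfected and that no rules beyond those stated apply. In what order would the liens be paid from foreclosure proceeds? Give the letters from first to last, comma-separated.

Adjusting effective dates: A was recorded within the 15-day window, so its effective date is the deed date July 24, 2017; C's effective date is February 28, 2015, when work began; E's effective date is May 12, 2015, when work began.
As an ad valorem tax lien, D is senior to every other lien.
Among the remaining liens, by effective date: C (February 28, 2015), E (May 12, 2015), B (January 11, 2017), A (July 24, 2017).

D, C, E, B, A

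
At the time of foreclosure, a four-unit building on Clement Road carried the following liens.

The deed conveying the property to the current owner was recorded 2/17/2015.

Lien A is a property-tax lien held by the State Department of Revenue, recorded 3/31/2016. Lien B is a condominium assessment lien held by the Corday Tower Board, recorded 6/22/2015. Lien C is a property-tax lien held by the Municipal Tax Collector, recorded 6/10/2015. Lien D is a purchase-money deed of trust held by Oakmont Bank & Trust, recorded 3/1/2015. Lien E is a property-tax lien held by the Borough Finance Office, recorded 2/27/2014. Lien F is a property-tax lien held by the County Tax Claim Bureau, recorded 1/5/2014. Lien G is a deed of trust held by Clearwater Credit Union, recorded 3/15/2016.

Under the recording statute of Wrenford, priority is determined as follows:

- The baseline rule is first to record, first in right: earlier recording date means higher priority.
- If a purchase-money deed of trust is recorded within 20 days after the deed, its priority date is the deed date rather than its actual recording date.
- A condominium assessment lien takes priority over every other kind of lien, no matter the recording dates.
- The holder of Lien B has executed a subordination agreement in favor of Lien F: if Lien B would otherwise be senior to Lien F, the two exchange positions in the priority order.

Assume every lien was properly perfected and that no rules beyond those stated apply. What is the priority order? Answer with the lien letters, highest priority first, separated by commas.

Effective dates after the stated exceptions: D's effective date is the deed date, 2/17/2015.
B is a condominium assessment lien, so it outranks all other liens regardless of date.
The other liens, earliest effective date first: F (1/5/2014), E (2/27/2014), D (2/17/2015), C (6/10/2015), G (3/15/2016), A (3/31/2016).
Because B would otherwise rank above F, the subordination swaps them.

F, B, E, D, C, G, A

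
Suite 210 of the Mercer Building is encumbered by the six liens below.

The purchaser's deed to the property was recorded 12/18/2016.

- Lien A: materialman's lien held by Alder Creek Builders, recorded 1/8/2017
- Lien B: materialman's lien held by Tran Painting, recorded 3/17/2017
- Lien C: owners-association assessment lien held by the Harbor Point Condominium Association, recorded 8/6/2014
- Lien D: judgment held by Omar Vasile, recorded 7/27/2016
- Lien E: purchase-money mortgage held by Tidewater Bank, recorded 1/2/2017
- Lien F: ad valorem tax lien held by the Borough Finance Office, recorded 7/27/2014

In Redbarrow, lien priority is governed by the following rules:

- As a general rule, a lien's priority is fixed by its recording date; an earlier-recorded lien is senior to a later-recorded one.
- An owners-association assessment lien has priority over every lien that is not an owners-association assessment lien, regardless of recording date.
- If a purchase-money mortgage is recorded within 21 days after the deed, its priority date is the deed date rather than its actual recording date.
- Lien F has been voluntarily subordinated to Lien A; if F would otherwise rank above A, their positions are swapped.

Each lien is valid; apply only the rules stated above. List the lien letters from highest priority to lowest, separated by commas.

Effective dates after the stated exceptions: E was recorded within the 21-day window, so its effective date is the deed date 12/18/2016.
C, as an owners-association assessment lien, has superpriority and ranks first.
Ordering the rest by effective date: F (7/27/2014), D (7/27/2016), E (12/18/2016), A (1/8/2017), B (3/17/2017).
F would otherwise be senior to A, so under the subordination agreement F and A exchange positions.

C, A, D, E, F, B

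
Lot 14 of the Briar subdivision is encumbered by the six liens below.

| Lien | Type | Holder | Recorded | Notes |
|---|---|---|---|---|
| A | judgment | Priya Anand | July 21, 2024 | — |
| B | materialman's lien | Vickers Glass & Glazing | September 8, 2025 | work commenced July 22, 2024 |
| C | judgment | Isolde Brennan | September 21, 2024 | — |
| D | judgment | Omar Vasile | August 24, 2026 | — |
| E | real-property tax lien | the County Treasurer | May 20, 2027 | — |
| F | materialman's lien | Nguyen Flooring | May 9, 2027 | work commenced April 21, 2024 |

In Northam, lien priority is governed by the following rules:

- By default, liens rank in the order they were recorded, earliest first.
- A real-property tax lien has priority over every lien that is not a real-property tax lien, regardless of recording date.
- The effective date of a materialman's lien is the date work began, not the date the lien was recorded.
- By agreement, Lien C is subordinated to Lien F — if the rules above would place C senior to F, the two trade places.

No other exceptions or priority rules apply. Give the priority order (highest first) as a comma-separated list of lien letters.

First, effective dates: B relates back to July 22, 2024 (work commenced); F relates back to April 21, 2024 (work commenced).
E is a real-property tax lien, so it outranks all other liens regardless of date.
Among the remaining liens, by effective date: F (April 21, 2024), A (July 21, 2024), B (July 22, 2024), C (September 21, 2024), D (August 24, 2026).
Since C is not senior to F, the subordination leaves the order unchanged.

E, F, A, B, C, D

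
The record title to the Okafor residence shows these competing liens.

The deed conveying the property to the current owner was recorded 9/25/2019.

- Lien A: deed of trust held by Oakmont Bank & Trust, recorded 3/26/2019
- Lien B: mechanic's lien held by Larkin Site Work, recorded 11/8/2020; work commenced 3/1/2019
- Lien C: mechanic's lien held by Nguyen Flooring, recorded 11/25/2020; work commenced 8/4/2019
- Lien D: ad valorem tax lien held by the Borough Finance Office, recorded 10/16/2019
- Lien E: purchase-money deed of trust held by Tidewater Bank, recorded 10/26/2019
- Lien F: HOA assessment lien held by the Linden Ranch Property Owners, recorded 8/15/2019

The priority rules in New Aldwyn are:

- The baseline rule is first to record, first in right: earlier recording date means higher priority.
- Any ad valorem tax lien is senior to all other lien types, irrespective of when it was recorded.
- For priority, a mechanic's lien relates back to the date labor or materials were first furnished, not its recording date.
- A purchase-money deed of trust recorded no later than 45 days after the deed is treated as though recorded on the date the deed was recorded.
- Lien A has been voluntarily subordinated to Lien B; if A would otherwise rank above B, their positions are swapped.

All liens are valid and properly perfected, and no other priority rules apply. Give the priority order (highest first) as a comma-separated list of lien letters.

First, effective dates: B is treated as recorded 3/1/2019, the work-commencement date; C relates back to 8/4/2019 (work commenced); E's effective date is the deed date, 9/25/2019.
As an ad valorem tax lien, D is senior to every other lien.
Remaining liens by effective date: B (3/1/2019), A (3/26/2019), C (8/4/2019), F (8/15/2019), E (9/25/2019).
A already ranks below B; the subordination has no effect.

D, B, A, C, F, E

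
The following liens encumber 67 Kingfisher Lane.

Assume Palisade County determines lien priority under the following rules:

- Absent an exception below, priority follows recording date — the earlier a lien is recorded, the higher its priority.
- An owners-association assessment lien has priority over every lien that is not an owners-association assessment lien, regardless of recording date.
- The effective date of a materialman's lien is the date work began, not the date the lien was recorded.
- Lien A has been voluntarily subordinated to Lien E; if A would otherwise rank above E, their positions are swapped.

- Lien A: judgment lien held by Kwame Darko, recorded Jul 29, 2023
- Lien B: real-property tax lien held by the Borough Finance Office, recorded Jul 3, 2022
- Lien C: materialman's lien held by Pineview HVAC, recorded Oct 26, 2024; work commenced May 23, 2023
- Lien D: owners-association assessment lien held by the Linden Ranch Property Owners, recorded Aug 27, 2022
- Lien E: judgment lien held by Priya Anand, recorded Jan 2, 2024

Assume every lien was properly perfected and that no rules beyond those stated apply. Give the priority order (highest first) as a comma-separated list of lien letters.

D, B, C, E, A

Adjusting effective dates: C relates back to May 23, 2023 (work commenced).
As an owners-association assessment lien, D is senior to every other lien.
Ordering the rest by effective date: B (Jul 3, 2022), C (May 23, 2023), A (Jul 29, 2023), E (Jan 2, 2024).
A would otherwise be senior to E, so under the subordination agreement A and E exchange positions.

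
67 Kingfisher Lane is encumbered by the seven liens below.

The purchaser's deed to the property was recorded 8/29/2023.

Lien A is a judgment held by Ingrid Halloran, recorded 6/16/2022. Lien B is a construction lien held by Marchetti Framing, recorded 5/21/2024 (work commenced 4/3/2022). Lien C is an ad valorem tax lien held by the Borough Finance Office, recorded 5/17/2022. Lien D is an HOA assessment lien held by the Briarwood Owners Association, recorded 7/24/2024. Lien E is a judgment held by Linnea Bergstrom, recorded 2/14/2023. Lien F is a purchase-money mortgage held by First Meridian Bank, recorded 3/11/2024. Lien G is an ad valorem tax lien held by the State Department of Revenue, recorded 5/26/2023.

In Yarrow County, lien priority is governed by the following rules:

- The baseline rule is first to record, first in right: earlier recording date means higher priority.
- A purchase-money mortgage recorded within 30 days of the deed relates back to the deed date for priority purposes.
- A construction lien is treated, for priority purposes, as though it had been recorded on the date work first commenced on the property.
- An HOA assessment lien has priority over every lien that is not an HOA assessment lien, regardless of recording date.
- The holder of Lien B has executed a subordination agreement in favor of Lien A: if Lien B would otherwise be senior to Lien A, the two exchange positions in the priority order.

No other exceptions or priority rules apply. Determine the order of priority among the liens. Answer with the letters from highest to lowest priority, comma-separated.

D, A, C, B, E, G, F

Effective dates: B's effective date is 4/3/2022, when work began; F was recorded 195 days after the deed — beyond 30 days — so no relation-back applies.
D is an HOA assessment lien, so it outranks all other liens regardless of date.
Among the remaining liens, by effective date: B (4/3/2022), C (5/17/2022), A (6/16/2022), E (2/14/2023), G (5/26/2023), F (3/11/2024).
The subordination applies — B was senior to A — so B and A swap.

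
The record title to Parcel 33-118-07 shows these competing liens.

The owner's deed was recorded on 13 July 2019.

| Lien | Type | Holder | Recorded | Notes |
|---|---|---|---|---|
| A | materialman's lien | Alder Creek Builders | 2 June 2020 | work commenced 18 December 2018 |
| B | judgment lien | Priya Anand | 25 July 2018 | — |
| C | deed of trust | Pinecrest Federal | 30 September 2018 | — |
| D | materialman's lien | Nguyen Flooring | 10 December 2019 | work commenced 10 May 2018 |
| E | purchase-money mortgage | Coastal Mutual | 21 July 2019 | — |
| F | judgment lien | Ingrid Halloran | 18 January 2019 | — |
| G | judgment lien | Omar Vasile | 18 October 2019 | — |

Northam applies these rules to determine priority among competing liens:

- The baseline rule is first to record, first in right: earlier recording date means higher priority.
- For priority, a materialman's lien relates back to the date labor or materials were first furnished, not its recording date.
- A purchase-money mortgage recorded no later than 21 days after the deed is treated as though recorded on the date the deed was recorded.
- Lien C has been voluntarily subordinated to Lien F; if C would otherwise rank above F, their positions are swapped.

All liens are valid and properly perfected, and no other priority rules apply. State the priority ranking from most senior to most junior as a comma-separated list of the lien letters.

Adjusting effective dates: A relates back to 18 December 2018 (work commenced); D's effective date is 10 May 2018, when work began; E relates back to the deed date 13 July 2019.
By effective date: D (10 May 2018), B (25 July 2018), C (30 September 2018), A (18 December 2018), F (18 January 2019), E (13 July 2019), G (18 October 2019).
C would otherwise be senior to F, so under the subordination agreement C and F exchange positions.

D, B, F, A, C, E, G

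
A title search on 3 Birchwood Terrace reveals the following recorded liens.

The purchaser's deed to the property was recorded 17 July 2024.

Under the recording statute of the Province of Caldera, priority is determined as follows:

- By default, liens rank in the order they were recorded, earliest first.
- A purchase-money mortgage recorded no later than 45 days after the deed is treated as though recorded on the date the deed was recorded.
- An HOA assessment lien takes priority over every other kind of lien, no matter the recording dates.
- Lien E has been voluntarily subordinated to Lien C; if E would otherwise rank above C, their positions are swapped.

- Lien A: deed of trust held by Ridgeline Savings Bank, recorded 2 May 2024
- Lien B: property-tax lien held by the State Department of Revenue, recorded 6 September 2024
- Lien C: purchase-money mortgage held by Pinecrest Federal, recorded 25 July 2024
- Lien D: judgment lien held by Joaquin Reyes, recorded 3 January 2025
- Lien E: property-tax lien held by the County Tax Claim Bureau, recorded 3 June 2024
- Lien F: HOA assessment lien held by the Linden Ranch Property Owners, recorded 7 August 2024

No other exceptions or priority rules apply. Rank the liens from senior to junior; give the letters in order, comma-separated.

Effective dates after the stated exceptions: C was recorded within the 45-day window, so its effective date is the deed date 17 July 2024.
F is an HOA assessment lien and takes priority over every other lien.
The other liens, earliest effective date first: A (2 May 2024), E (3 June 2024), C (17 July 2024), B (6 September 2024), D (3 January 2025).
E is senior to C before the subordination, so the two trade places.

F, A, C, E, B, D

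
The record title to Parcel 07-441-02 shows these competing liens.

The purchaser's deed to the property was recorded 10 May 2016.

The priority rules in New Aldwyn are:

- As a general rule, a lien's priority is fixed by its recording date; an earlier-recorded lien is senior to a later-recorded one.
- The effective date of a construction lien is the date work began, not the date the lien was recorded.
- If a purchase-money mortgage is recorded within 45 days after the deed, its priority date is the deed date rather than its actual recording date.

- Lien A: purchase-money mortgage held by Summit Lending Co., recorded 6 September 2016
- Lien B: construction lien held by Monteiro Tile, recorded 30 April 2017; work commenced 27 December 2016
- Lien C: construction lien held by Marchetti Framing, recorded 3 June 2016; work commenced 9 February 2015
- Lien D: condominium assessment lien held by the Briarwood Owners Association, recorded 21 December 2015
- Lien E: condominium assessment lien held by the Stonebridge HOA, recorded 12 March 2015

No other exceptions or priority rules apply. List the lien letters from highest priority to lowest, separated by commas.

Effective dates: A was recorded 119 days after the deed, outside the 45-day window, so it keeps its recording date; B relates back to 27 December 2016 (work commenced); C's effective date is 9 February 2015, when work began.
By effective date: C (9 February 2015), E (12 March 2015), D (21 December 2015), A (6 September 2016), B (27 December 2016).

C, E, D, A, B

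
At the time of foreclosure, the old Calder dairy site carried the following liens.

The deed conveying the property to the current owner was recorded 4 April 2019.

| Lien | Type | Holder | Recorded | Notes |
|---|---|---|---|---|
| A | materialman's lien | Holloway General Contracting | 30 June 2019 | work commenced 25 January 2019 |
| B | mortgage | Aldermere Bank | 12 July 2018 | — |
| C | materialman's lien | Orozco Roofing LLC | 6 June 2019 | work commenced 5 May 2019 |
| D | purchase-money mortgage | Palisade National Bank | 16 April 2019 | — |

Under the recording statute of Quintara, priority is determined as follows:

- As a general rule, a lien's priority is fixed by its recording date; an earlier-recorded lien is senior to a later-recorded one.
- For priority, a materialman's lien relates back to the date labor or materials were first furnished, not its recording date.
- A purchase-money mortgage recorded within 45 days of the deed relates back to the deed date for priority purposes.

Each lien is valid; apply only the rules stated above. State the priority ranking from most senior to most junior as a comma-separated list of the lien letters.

B, A, D, C

Effective dates: A is treated as recorded 25 January 2019, the work-commencement date; C's effective date is 5 May 2019, when work began; D was recorded within the 45-day window, so its effective date is the deed date 4 April 2019.
Ordering by effective date: B (12 July 2018), A (25 January 2019), D (4 April 2019), C (5 May 2019).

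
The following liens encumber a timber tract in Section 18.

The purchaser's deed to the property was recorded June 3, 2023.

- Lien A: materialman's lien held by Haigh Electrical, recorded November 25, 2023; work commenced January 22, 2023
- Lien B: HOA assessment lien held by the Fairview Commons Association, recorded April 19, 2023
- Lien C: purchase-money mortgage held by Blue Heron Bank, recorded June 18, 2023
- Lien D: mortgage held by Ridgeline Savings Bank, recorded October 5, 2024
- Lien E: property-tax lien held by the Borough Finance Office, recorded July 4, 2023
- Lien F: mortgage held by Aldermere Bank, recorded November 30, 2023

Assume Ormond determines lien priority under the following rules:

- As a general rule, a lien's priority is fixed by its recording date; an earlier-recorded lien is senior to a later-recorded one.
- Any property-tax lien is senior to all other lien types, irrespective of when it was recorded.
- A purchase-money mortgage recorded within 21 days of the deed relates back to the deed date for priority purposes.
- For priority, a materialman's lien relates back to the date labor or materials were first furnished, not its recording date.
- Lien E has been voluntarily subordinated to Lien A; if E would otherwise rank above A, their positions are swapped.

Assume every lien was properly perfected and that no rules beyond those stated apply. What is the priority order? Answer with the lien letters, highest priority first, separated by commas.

A, E, B, C, F, D

Adjusting effective dates: A is treated as recorded January 22, 2023, the work-commencement date; C's effective date is the deed date, June 3, 2023.
E, as a property-tax lien, has superpriority and ranks first.
Among the remaining liens, by effective date: A (January 22, 2023), B (April 19, 2023), C (June 3, 2023), F (November 30, 2023), D (October 5, 2024).
The subordination applies — E was senior to A — so E and A swap.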